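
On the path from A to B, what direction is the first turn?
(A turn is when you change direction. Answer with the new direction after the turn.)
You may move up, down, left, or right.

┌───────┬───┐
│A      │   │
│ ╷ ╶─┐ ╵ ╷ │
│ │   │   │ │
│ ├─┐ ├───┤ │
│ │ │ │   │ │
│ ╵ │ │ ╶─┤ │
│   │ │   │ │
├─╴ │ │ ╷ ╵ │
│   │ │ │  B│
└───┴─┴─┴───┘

Directions: right, right, right, down, right, up, right, down, down, down, down
First turn direction: down

Solution:

┌───────┬───┐
│A → → ↓│↱ ↓│
│ ╷ ╶─┐ ╵ ╷ │
│ │   │↳ ↑│↓│
│ ├─┐ ├───┤ │
│ │ │ │   │↓│
│ ╵ │ │ ╶─┤ │
│   │ │   │↓│
├─╴ │ │ ╷ ╵ │
│   │ │ │  B│
└───┴─┴─┴───┘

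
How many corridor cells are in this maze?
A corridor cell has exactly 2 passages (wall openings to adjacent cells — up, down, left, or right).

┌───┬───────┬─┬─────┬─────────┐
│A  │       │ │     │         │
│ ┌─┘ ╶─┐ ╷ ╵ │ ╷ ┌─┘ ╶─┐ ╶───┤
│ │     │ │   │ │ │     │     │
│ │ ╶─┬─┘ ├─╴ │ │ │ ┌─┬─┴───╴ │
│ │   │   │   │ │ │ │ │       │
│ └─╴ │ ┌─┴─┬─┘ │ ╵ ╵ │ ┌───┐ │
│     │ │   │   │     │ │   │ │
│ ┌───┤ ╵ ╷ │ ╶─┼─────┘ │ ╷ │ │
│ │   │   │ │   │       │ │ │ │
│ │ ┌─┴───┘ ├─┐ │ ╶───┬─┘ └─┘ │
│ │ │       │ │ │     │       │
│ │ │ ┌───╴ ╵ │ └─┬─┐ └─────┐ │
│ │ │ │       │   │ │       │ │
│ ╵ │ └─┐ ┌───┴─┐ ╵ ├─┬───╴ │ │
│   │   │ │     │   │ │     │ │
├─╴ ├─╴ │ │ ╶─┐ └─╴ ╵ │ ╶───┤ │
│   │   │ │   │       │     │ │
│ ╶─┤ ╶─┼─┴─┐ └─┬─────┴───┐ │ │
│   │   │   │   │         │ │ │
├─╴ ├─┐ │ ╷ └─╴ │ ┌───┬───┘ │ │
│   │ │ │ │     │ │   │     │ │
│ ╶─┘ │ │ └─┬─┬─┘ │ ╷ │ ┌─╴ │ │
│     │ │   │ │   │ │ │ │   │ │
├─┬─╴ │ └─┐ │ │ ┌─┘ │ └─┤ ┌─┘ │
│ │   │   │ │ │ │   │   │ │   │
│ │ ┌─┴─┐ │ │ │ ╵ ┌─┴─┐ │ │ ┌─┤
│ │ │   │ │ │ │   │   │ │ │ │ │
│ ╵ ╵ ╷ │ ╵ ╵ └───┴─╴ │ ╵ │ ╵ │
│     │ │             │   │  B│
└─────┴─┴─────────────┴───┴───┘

Counting cells with exactly 2 passages:
Total corridor cells: 179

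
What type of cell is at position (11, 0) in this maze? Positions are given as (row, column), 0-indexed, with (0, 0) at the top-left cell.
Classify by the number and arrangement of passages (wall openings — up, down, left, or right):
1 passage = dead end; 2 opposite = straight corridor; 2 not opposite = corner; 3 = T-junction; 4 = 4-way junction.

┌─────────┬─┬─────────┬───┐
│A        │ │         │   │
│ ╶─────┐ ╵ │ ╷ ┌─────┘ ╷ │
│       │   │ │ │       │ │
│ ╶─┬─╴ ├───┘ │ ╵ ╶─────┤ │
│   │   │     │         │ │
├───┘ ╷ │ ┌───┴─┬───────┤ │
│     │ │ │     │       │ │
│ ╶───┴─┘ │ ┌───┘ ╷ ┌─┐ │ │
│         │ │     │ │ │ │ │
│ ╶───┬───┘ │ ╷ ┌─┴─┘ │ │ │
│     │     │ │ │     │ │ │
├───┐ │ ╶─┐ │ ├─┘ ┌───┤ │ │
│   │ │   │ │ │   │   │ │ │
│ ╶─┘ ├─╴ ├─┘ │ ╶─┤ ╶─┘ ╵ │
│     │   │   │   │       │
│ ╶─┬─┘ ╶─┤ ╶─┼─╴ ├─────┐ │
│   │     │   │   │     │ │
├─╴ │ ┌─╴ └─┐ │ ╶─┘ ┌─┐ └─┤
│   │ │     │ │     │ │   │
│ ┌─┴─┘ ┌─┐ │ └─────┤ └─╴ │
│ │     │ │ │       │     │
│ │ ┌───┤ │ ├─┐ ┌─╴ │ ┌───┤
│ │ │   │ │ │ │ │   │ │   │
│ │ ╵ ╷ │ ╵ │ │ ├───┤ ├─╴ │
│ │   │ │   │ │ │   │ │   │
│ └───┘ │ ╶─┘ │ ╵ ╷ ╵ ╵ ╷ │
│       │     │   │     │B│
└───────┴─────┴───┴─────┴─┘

Checking cell at (11, 0):
Number of passages: 2
Cell type: straight corridor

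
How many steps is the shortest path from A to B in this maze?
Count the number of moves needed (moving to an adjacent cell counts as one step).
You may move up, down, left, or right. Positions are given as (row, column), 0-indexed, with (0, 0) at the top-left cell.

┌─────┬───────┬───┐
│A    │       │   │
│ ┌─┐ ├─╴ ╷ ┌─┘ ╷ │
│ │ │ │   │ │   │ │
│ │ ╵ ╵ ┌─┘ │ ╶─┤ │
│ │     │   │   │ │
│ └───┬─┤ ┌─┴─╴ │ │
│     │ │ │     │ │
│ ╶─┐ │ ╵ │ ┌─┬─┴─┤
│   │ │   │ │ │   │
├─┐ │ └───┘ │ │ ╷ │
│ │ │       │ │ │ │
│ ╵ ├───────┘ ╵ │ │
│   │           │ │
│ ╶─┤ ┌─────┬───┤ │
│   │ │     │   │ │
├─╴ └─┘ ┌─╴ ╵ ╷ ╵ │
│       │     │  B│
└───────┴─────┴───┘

Using BFS to find shortest path:
Start: (0, 0), End: (8, 8)
Path found:
(0,0) → (1,0) → (2,0) → (3,0) → (4,0) → (4,1) → (5,1) → (6,1) → (6,0) → (7,0) → (7,1) → (8,1) → (8,2) → (8,3) → (7,3) → (7,4) → (7,5) → (8,5) → (8,6) → (7,6) → (7,7) → (8,7) → (8,8)
Number of steps: 22

Solution:

┌─────┬───────┬───┐
│A    │       │   │
│ ┌─┐ ├─╴ ╷ ┌─┘ ╷ │
│↓│ │ │   │ │   │ │
│ │ ╵ ╵ ┌─┘ │ ╶─┤ │
│↓│     │   │   │ │
│ └───┬─┤ ┌─┴─╴ │ │
│↓    │ │ │     │ │
│ ╶─┐ │ ╵ │ ┌─┬─┴─┤
│↳ ↓│ │   │ │ │   │
├─┐ │ └───┘ │ │ ╷ │
│ │↓│       │ │ │ │
│ ╵ ├───────┘ ╵ │ │
│↓ ↲│           │ │
│ ╶─┤ ┌─────┬───┤ │
│↳ ↓│ │↱ → ↓│↱ ↓│ │
├─╴ └─┘ ┌─╴ ╵ ╷ ╵ │
│  ↳ → ↑│  ↳ ↑│↳ B│
└───────┴─────┴───┘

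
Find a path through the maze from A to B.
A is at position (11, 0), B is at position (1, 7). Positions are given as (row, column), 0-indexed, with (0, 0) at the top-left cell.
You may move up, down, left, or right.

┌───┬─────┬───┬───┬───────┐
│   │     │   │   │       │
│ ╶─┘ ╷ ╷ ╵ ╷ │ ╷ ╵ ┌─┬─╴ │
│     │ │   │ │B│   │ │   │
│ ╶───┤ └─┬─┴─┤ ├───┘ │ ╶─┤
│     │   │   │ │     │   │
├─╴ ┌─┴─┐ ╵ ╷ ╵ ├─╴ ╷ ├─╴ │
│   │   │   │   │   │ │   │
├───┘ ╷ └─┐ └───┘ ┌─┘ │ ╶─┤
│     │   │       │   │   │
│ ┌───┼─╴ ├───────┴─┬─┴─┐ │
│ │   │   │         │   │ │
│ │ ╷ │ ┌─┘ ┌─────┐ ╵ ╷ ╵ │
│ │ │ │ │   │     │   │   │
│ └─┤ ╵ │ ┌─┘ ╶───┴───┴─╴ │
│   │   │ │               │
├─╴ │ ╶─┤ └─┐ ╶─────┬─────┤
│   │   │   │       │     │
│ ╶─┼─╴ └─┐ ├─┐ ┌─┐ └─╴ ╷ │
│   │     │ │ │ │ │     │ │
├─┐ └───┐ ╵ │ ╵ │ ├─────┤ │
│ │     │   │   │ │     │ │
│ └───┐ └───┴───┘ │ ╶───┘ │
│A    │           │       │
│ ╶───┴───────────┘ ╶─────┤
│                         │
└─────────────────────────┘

Finding the shortest path from (11, 0) to (1, 7):
Path length: 51 steps
Directions: down → right → right → right → right → right → right → right → right → right → up → right → right → right → up → up → up → left → down → left → left → up → left → left → left → up → right → right → right → right → right → right → up → up → up → left → up → right → up → left → up → right → up → left → left → left → down → left → up → left → down

Solution:

┌───┬─────┬───┬───┬───────┐
│   │     │   │↓ ↰│↓ ← ← ↰│
│ ╶─┘ ╷ ╷ ╵ ╷ │ ╷ ╵ ┌─┬─╴ │
│     │ │   │ │B│↑ ↲│ │↱ ↑│
│ ╶───┤ └─┬─┴─┤ ├───┘ │ ╶─┤
│     │   │   │ │     │↑ ↰│
├─╴ ┌─┴─┐ ╵ ╷ ╵ ├─╴ ╷ ├─╴ │
│   │   │   │   │   │ │↱ ↑│
├───┘ ╷ └─┐ └───┘ ┌─┘ │ ╶─┤
│     │   │       │   │↑ ↰│
│ ┌───┼─╴ ├───────┴─┬─┴─┐ │
│ │   │   │         │   │↑│
│ │ ╷ │ ┌─┘ ┌─────┐ ╵ ╷ ╵ │
│ │ │ │ │   │     │   │  ↑│
│ └─┤ ╵ │ ┌─┘ ╶───┴───┴─╴ │
│   │   │ │  ↱ → → → → → ↑│
├─╴ │ ╶─┤ └─┐ ╶─────┬─────┤
│   │   │   │↑ ← ← ↰│  ↓ ↰│
│ ╶─┼─╴ └─┐ ├─┐ ┌─┐ └─╴ ╷ │
│   │     │ │ │ │ │↑ ← ↲│↑│
├─┐ └───┐ ╵ │ ╵ │ ├─────┤ │
│ │     │   │   │ │     │↑│
│ └───┐ └───┴───┘ │ ╶───┘ │
│A    │           │↱ → → ↑│
│ ╶───┴───────────┘ ╶─────┤
│↳ → → → → → → → → ↑      │
└─────────────────────────┘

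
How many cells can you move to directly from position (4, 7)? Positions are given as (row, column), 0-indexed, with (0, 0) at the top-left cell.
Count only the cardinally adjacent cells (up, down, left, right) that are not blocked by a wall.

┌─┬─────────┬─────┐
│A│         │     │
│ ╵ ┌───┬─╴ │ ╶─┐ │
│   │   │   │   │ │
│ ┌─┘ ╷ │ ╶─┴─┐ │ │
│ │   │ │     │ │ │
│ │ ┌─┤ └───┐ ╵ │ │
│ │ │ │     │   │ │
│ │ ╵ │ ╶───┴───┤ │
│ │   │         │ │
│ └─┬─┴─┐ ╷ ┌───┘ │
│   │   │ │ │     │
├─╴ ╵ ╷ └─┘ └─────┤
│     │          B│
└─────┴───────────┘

Checking passable neighbors of (4, 7):
Neighbors: (4, 6)
Count: 1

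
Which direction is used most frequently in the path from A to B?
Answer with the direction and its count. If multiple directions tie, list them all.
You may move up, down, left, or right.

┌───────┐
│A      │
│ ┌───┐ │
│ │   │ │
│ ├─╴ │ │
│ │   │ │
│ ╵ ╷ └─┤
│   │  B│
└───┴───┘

Directions: down, down, down, right, up, right, down, right
Counts: {'down': 4, 'right': 3, 'up': 1}
Most common: down (4 times)

Solution:

┌───────┐
│A      │
│ ┌───┐ │
│↓│   │ │
│ ├─╴ │ │
│↓│↱ ↓│ │
│ ╵ ╷ └─┤
│↳ ↑│↳ B│
└───┴───┘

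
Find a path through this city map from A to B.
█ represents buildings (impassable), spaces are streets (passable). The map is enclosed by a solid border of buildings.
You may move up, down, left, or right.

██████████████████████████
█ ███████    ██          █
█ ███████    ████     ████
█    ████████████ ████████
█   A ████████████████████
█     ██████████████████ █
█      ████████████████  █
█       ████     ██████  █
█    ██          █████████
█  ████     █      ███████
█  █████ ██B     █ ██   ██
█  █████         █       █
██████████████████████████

Finding the shortest path from A to B:
Movement: cardinal only
Path length: 13 steps
Directions: down → down → down → right → right → right → down → down → right → right → right → right → down

Solution:

██████████████████████████
█ ███████    ██          █
█ ███████    ████     ████
█    ████████████ ████████
█   A ████████████████████
█   ↓ ██████████████████ █
█   ↓  ████████████████  █
█   ↳→→↓████     ██████  █
█    ██↓         █████████
█  ████↳→→→↓█      ███████
█  █████ ██B     █ ██   ██
█  █████         █       █
██████████████████████████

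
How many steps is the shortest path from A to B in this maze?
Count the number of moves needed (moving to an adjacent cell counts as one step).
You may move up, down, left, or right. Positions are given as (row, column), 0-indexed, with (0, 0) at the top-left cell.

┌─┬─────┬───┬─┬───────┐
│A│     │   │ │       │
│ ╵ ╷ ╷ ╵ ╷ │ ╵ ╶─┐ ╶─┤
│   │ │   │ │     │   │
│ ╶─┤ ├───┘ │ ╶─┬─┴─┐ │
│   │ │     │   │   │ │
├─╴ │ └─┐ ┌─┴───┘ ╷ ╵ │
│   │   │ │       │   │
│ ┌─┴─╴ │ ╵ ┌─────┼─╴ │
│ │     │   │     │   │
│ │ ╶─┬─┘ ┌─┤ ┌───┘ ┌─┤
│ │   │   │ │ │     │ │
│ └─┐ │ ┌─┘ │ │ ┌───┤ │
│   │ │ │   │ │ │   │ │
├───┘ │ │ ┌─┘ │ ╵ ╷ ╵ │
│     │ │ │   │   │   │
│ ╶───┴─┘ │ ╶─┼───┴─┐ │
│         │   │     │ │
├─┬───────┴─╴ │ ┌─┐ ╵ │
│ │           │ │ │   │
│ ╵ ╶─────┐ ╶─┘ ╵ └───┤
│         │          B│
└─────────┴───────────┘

Using BFS to find shortest path:
Start: (0, 0), End: (10, 10)
Path found:
(0,0) → (1,0) → (1,1) → (0,1) → (0,2) → (0,3) → (1,3) → (1,4) → (0,4) → (0,5) → (1,5) → (2,5) → (2,4) → (3,4) → (4,4) → (4,5) → (3,5) → (3,6) → (3,7) → (3,8) → (2,8) → (2,9) → (3,9) → (3,10) → (4,10) → (4,9) → (5,9) → (5,8) → (5,7) → (6,7) → (7,7) → (7,8) → (6,8) → (6,9) → (7,9) → (7,10) → (8,10) → (9,10) → (9,9) → (8,9) → (8,8) → (8,7) → (9,7) → (10,7) → (10,8) → (10,9) → (10,10)
Number of steps: 46

Solution:

┌─┬─────┬───┬─┬───────┐
│A│↱ → ↓│↱ ↓│ │       │
│ ╵ ╷ ╷ ╵ ╷ │ ╵ ╶─┐ ╶─┤
│↳ ↑│ │↳ ↑│↓│     │   │
│ ╶─┤ ├───┘ │ ╶─┬─┴─┐ │
│   │ │  ↓ ↲│   │↱ ↓│ │
├─╴ │ └─┐ ┌─┴───┘ ╷ ╵ │
│   │   │↓│↱ → → ↑│↳ ↓│
│ ┌─┴─╴ │ ╵ ┌─────┼─╴ │
│ │     │↳ ↑│     │↓ ↲│
│ │ ╶─┬─┘ ┌─┤ ┌───┘ ┌─┤
│ │   │   │ │ │↓ ← ↲│ │
│ └─┐ │ ┌─┘ │ │ ┌───┤ │
│   │ │ │   │ │↓│↱ ↓│ │
├───┘ │ │ ┌─┘ │ ╵ ╷ ╵ │
│     │ │ │   │↳ ↑│↳ ↓│
│ ╶───┴─┘ │ ╶─┼───┴─┐ │
│         │   │↓ ← ↰│↓│
├─┬───────┴─╴ │ ┌─┐ ╵ │
│ │           │↓│ │↑ ↲│
│ ╵ ╶─────┐ ╶─┘ ╵ └───┤
│         │    ↳ → → B│
└─────────┴───────────┘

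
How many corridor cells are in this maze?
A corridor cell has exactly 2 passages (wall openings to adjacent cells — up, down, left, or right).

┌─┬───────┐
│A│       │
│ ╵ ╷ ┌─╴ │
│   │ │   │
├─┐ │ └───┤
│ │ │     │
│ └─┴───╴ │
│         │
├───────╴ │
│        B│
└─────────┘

Counting cells with exactly 2 passages:
Total corridor cells: 17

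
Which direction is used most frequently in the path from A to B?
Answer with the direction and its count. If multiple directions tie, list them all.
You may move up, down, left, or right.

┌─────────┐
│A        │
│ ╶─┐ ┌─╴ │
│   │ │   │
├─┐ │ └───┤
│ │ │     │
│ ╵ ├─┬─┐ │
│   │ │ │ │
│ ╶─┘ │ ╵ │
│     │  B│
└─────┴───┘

Directions: right, right, down, down, right, right, down, down
Counts: {'right': 4, 'down': 4}
Most common: down and right (tied at 4 times each)

Solution:

┌─────────┐
│A → ↓    │
│ ╶─┐ ┌─╴ │
│   │↓│   │
├─┐ │ └───┤
│ │ │↳ → ↓│
│ ╵ ├─┬─┐ │
│   │ │ │↓│
│ ╶─┘ │ ╵ │
│     │  B│
└─────┴───┘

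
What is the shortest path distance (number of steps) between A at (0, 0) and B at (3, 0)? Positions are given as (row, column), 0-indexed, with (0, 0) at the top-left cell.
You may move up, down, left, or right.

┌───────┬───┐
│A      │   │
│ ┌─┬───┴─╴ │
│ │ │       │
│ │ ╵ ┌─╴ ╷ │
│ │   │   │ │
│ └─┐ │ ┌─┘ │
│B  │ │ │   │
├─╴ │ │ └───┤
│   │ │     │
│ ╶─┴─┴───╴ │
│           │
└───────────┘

Finding path from (0, 0) to (3, 0):
Path: (0,0) → (1,0) → (2,0) → (3,0)
Distance: 3 steps

Solution:

┌───────┬───┐
│A      │   │
│ ┌─┬───┴─╴ │
│↓│ │       │
│ │ ╵ ┌─╴ ╷ │
│↓│   │   │ │
│ └─┐ │ ┌─┘ │
│B  │ │ │   │
├─╴ │ │ └───┤
│   │ │     │
│ ╶─┴─┴───╴ │
│           │
└───────────┘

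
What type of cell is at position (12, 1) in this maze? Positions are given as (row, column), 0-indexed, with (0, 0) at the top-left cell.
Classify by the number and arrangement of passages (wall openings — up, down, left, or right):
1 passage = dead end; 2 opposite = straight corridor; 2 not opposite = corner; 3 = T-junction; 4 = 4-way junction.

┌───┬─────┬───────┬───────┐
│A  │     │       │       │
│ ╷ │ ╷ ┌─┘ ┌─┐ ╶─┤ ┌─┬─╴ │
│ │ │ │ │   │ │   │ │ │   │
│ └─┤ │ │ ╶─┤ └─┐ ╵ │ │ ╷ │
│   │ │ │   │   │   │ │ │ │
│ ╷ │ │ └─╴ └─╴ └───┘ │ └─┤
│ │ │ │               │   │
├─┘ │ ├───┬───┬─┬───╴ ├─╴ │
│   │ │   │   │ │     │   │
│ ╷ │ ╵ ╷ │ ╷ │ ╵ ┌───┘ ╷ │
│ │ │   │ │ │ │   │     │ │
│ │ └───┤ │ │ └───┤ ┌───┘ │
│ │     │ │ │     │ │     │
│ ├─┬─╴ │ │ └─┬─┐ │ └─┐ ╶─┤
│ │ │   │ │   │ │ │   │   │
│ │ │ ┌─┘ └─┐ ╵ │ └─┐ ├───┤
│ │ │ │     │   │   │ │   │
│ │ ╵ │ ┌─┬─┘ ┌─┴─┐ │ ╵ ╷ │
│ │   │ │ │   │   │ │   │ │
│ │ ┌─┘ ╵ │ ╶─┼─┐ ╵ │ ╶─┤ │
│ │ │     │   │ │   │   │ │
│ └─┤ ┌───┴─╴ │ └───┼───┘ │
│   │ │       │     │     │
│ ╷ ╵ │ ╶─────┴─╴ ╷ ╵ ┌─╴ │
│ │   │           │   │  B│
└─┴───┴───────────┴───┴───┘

Checking cell at (12, 1):
Number of passages: 2
Cell type: corner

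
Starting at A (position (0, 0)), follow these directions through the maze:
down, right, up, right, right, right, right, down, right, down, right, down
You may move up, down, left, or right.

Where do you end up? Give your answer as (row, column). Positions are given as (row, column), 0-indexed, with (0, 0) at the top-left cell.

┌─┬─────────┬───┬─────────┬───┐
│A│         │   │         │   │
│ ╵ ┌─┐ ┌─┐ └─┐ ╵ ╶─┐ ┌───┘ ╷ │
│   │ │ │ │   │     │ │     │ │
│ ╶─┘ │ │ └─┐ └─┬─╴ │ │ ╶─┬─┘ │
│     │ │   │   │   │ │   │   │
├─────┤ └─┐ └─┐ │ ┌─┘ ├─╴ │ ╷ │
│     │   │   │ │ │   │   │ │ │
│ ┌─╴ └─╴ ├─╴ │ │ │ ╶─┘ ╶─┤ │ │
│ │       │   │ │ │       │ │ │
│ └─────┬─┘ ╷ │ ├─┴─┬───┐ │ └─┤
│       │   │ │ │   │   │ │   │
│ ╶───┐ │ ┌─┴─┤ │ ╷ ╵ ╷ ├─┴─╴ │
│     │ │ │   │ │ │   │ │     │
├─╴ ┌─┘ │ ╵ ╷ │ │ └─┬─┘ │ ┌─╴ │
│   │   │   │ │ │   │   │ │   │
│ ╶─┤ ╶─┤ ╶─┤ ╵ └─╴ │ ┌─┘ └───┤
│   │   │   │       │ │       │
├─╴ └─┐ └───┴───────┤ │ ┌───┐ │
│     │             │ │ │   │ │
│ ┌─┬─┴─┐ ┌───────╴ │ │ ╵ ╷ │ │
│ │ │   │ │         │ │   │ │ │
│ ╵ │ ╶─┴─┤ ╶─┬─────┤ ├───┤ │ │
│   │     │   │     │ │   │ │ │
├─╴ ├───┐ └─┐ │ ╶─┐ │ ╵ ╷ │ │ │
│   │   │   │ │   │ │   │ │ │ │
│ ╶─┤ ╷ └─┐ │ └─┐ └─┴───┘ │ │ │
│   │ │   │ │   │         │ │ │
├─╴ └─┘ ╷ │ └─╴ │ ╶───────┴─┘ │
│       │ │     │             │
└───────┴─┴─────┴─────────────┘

Following directions step by step:
Start: (0, 0)
  down: (0, 0) → (1, 0)
  right: (1, 0) → (1, 1)
  up: (1, 1) → (0, 1)
  right: (0, 1) → (0, 2)
  right: (0, 2) → (0, 3)
  right: (0, 3) → (0, 4)
  right: (0, 4) → (0, 5)
  down: (0, 5) → (1, 5)
  right: (1, 5) → (1, 6)
  down: (1, 6) → (2, 6)
  right: (2, 6) → (2, 7)
  down: (2, 7) → (3, 7)
Final position: (3, 7)

Path taken:

┌─┬─────────┬───┬─────────┬───┐
│A│↱ → → → ↓│   │         │   │
│ ╵ ┌─┐ ┌─┐ └─┐ ╵ ╶─┐ ┌───┘ ╷ │
│↳ ↑│ │ │ │↳ ↓│     │ │     │ │
│ ╶─┘ │ │ └─┐ └─┬─╴ │ │ ╶─┬─┘ │
│     │ │   │↳ ↓│   │ │   │   │
├─────┤ └─┐ └─┐ │ ┌─┘ ├─╴ │ ╷ │
│     │   │   │B│ │   │   │ │ │
│ ┌─╴ └─╴ ├─╴ │ │ │ ╶─┘ ╶─┤ │ │
│ │       │   │ │ │       │ │ │
│ └─────┬─┘ ╷ │ ├─┴─┬───┐ │ └─┤
│       │   │ │ │   │   │ │   │
│ ╶───┐ │ ┌─┴─┤ │ ╷ ╵ ╷ ├─┴─╴ │
│     │ │ │   │ │ │   │ │     │
├─╴ ┌─┘ │ ╵ ╷ │ │ └─┬─┘ │ ┌─╴ │
│   │   │   │ │ │   │   │ │   │
│ ╶─┤ ╶─┤ ╶─┤ ╵ └─╴ │ ┌─┘ └───┤
│   │   │   │       │ │       │
├─╴ └─┐ └───┴───────┤ │ ┌───┐ │
│     │             │ │ │   │ │
│ ┌─┬─┴─┐ ┌───────╴ │ │ ╵ ╷ │ │
│ │ │   │ │         │ │   │ │ │
│ ╵ │ ╶─┴─┤ ╶─┬─────┤ ├───┤ │ │
│   │     │   │     │ │   │ │ │
├─╴ ├───┐ └─┐ │ ╶─┐ │ ╵ ╷ │ │ │
│   │   │   │ │   │ │   │ │ │ │
│ ╶─┤ ╷ └─┐ │ └─┐ └─┴───┘ │ │ │
│   │ │   │ │   │         │ │ │
├─╴ └─┘ ╷ │ └─╴ │ ╶───────┴─┘ │
│       │ │     │             │
└───────┴─┴─────┴─────────────┘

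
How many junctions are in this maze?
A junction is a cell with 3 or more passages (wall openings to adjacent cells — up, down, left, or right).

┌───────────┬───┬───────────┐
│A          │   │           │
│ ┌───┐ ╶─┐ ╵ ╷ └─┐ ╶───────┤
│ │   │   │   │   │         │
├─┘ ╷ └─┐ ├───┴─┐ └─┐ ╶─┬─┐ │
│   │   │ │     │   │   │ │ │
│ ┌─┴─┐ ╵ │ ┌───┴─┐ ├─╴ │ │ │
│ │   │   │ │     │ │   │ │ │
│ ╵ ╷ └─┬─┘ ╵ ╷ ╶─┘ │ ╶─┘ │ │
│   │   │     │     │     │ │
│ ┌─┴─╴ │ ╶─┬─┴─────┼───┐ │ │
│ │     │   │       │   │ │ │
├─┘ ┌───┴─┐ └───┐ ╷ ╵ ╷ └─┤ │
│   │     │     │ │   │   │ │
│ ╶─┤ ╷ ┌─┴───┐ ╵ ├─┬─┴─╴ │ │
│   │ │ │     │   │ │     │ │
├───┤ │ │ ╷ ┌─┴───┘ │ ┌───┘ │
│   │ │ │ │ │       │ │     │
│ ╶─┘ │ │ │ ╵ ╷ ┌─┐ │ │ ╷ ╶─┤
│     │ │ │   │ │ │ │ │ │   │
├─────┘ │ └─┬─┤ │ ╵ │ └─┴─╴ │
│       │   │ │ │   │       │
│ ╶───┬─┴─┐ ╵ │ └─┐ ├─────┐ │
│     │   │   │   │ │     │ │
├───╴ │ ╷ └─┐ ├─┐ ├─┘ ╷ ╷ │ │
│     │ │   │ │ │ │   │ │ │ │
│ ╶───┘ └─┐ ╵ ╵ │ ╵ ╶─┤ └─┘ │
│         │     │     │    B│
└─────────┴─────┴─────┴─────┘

Checking each cell for number of passages:

Junctions found (3+ passages):
  (0, 3): 3 passages
  (0, 9): 3 passages
  (1, 10): 3 passages
  (3, 7): 3 passages
  (4, 0): 3 passages
  (4, 5): 3 passages
  (4, 12): 3 passages
  (5, 8): 3 passages
  (6, 3): 3 passages
  (7, 5): 3 passages
  (8, 7): 3 passages
  (8, 9): 3 passages
  (8, 12): 3 passages
  (10, 9): 3 passages
  (10, 13): 3 passages
  (11, 6): 3 passages
  (11, 11): 3 passages
  (13, 3): 3 passages
  (13, 6): 3 passages
  (13, 9): 3 passages
Total junctions: 20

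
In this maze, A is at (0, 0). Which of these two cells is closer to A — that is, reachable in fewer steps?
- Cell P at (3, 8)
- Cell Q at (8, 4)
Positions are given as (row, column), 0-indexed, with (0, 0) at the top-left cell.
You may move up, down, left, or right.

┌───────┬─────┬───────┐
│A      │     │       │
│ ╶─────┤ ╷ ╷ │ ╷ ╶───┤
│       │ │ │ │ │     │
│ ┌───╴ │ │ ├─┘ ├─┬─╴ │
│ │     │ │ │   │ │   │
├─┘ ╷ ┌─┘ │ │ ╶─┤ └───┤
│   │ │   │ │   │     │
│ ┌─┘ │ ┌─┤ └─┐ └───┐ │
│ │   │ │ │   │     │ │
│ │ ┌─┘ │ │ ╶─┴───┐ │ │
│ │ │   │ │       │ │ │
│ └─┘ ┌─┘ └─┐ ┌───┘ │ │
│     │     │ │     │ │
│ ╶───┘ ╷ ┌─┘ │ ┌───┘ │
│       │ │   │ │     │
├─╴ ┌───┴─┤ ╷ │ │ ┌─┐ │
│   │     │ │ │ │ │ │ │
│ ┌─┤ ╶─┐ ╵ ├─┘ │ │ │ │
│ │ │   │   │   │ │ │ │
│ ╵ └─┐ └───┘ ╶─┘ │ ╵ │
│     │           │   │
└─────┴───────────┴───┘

Shortest path A → P at (3, 8): 57 steps
Shortest path A → Q at (8, 4): 36 steps

Q is closer (36 steps vs 57 steps).

Path to P:

┌───────┬─────┬───────┐
│A      │↱ ↓  │       │
│ ╶─────┤ ╷ ╷ │ ╷ ╶───┤
│↳ → → ↓│↑│↓│ │ │     │
│ ┌───╴ │ │ ├─┘ ├─┬─╴ │
│ │↓ ← ↲│↑│↓│   │ │   │
├─┘ ╷ ┌─┘ │ │ ╶─┤ └───┤
│↓ ↲│ │↱ ↑│↓│   │P ← ↰│
│ ┌─┘ │ ┌─┤ └─┐ └───┐ │
│↓│   │↑│ │↓  │     │↑│
│ │ ┌─┘ │ │ ╶─┴───┐ │ │
│↓│ │↱ ↑│ │↳ ↓    │ │↑│
│ └─┘ ┌─┘ └─┐ ┌───┘ │ │
│↳ → ↑│     │↓│     │↑│
│ ╶───┘ ╷ ┌─┘ │ ┌───┘ │
│       │ │↓ ↲│ │↱ → ↑│
├─╴ ┌───┴─┤ ╷ │ │ ┌─┐ │
│   │↓ ← ↰│↓│ │ │↑│ │ │
│ ┌─┤ ╶─┐ ╵ ├─┘ │ │ │ │
│ │ │↳ ↓│↑ ↲│   │↑│ │ │
│ ╵ └─┐ └───┘ ╶─┘ │ ╵ │
│     │↳ → → → → ↑│   │
└─────┴───────────┴───┘

Path to Q:

┌───────┬─────┬───────┐
│A      │↱ ↓  │       │
│ ╶─────┤ ╷ ╷ │ ╷ ╶───┤
│↳ → → ↓│↑│↓│ │ │     │
│ ┌───╴ │ │ ├─┘ ├─┬─╴ │
│ │↓ ← ↲│↑│↓│   │ │   │
├─┘ ╷ ┌─┘ │ │ ╶─┤ └───┤
│↓ ↲│ │↱ ↑│↓│   │     │
│ ┌─┘ │ ┌─┤ └─┐ └───┐ │
│↓│   │↑│ │↓  │     │ │
│ │ ┌─┘ │ │ ╶─┴───┐ │ │
│↓│ │↱ ↑│ │↳ ↓    │ │ │
│ └─┘ ┌─┘ └─┐ ┌───┘ │ │
│↳ → ↑│     │↓│     │ │
│ ╶───┘ ╷ ┌─┘ │ ┌───┘ │
│       │ │↓ ↲│ │     │
├─╴ ┌───┴─┤ ╷ │ │ ┌─┐ │
│   │    Q│↓│ │ │ │ │ │
│ ┌─┤ ╶─┐ ╵ ├─┘ │ │ │ │
│ │ │   │↑ ↲│   │ │ │ │
│ ╵ └─┐ └───┘ ╶─┘ │ ╵ │
│     │           │   │
└─────┴───────────┴───┘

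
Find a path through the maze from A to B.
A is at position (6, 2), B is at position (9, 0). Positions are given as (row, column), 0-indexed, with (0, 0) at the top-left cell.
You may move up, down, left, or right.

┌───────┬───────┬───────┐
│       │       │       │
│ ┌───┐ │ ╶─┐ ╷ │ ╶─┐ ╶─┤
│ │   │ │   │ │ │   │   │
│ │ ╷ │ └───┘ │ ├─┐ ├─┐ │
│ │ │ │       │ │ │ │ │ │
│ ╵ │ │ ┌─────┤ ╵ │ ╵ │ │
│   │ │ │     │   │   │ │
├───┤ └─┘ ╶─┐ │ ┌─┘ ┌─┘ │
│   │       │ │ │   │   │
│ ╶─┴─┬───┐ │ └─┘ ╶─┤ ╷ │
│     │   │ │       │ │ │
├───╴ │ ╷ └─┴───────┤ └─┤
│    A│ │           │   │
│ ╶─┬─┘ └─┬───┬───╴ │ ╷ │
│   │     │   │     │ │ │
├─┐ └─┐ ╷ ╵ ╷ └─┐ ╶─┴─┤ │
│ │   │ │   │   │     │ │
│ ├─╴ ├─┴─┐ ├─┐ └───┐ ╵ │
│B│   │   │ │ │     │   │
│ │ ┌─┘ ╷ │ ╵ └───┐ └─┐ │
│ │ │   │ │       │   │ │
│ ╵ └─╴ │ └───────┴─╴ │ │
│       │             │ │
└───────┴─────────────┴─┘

Finding the shortest path from (6, 2) to (9, 0):
Path length: 13 steps
Directions: left → left → down → right → down → right → down → left → down → down → left → up → up

Solution:

┌───────┬───────┬───────┐
│       │       │       │
│ ┌───┐ │ ╶─┐ ╷ │ ╶─┐ ╶─┤
│ │   │ │   │ │ │   │   │
│ │ ╷ │ └───┘ │ ├─┐ ├─┐ │
│ │ │ │       │ │ │ │ │ │
│ ╵ │ │ ┌─────┤ ╵ │ ╵ │ │
│   │ │ │     │   │   │ │
├───┤ └─┘ ╶─┐ │ ┌─┘ ┌─┘ │
│   │       │ │ │   │   │
│ ╶─┴─┬───┐ │ └─┘ ╶─┤ ╷ │
│     │   │ │       │ │ │
├───╴ │ ╷ └─┴───────┤ └─┤
│↓ ← A│ │           │   │
│ ╶─┬─┘ └─┬───┬───╴ │ ╷ │
│↳ ↓│     │   │     │ │ │
├─┐ └─┐ ╷ ╵ ╷ └─┐ ╶─┴─┤ │
│ │↳ ↓│ │   │   │     │ │
│ ├─╴ ├─┴─┐ ├─┐ └───┐ ╵ │
│B│↓ ↲│   │ │ │     │   │
│ │ ┌─┘ ╷ │ ╵ └───┐ └─┐ │
│↑│↓│   │ │       │   │ │
│ ╵ └─╴ │ └───────┴─╴ │ │
│↑ ↲    │             │ │
└───────┴─────────────┴─┘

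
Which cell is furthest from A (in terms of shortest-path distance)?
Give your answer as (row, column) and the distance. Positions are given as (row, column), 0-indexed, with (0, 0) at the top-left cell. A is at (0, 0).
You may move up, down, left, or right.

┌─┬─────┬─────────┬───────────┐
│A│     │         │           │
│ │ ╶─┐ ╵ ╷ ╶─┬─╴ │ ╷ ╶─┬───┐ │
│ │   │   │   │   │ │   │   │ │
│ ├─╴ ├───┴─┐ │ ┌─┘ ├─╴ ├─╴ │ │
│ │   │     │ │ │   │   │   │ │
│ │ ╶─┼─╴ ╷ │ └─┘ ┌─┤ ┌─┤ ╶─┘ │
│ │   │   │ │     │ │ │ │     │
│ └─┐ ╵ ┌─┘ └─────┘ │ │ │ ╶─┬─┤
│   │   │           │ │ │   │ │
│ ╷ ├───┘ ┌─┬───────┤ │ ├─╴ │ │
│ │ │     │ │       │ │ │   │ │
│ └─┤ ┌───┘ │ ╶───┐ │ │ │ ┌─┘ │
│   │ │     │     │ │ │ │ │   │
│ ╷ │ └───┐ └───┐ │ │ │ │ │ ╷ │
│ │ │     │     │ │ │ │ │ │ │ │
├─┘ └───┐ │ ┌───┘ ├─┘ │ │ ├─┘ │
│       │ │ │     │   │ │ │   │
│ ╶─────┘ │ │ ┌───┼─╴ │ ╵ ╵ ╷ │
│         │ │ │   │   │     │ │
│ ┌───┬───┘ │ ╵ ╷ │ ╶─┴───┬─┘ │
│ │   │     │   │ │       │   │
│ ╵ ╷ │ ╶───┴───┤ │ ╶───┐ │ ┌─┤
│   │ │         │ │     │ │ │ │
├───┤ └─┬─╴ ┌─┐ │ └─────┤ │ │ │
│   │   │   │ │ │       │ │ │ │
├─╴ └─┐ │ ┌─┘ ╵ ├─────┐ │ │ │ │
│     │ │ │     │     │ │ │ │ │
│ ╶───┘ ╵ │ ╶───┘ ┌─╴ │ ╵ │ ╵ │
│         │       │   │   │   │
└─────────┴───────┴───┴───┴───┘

Computing BFS distances from A to all cells:
Furthest cell: (7, 9)
Distance: 102 steps

Path from A to the furthest cell:

┌─┬─────┬─────────┬───────────┐
│A│↱ → ↓│↱ ↓      │↱ ↓        │
│ │ ╶─┐ ╵ ╷ ╶─┬─╴ │ ╷ ╶─┬───┐ │
│↓│↑ ↰│↳ ↑│↳ ↓│   │↑│↳ ↓│   │ │
│ ├─╴ ├───┴─┐ │ ┌─┘ ├─╴ ├─╴ │ │
│↓│↱ ↑│  ↓ ↰│↓│ │↱ ↑│↓ ↲│   │ │
│ │ ╶─┼─╴ ╷ │ └─┘ ┌─┤ ┌─┤ ╶─┘ │
│↓│↑ ↰│↓ ↲│↑│↳ → ↑│ │↓│ │     │
│ └─┐ ╵ ┌─┘ └─────┘ │ │ │ ╶─┬─┤
│↓  │↑ ↲│↱ ↑        │↓│ │   │ │
│ ╷ ├───┘ ┌─┬───────┤ │ ├─╴ │ │
│↓│ │↱ → ↑│ │↱ → → ↓│↓│ │   │ │
│ └─┤ ┌───┘ │ ╶───┐ │ │ │ ┌─┘ │
│↳ ↓│↑│     │↑ ← ↰│↓│↓│ │ │   │
│ ╷ │ └───┐ └───┐ │ │ │ │ │ ╷ │
│ │↓│↑ ← ↰│     │↑│B│↓│ │ │ │ │
├─┘ └───┐ │ ┌───┘ ├─┘ │ │ ├─┘ │
│↓ ↲    │↑│ │↱ → ↑│  ↓│ │ │   │
│ ╶─────┘ │ │ ┌───┼─╴ │ ╵ ╵ ╷ │
│↳ → → → ↑│ │↑│↓ ↰│↓ ↲│     │ │
│ ┌───┬───┘ │ ╵ ╷ │ ╶─┴───┬─┘ │
│ │   │     │↑ ↲│↑│↳ → → ↓│   │
│ ╵ ╷ │ ╶───┴───┤ │ ╶───┐ │ ┌─┤
│   │ │         │↑│     │↓│ │ │
├───┤ └─┬─╴ ┌─┐ │ └─────┤ │ │ │
│   │   │   │ │ │↑ ← ← ↰│↓│ │ │
├─╴ └─┐ │ ┌─┘ ╵ ├─────┐ │ │ │ │
│     │ │ │     │     │↑│↓│ │ │
│ ╶───┘ ╵ │ ╶───┘ ┌─╴ │ ╵ │ ╵ │
│         │       │   │↑ ↲│   │
└─────────┴───────┴───┴───┴───┘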